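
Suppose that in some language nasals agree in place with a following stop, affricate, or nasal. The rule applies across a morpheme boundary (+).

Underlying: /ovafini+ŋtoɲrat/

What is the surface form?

/ŋ/ before /t/ (alveolar) → [n]

[ovafini+ntoɲrat]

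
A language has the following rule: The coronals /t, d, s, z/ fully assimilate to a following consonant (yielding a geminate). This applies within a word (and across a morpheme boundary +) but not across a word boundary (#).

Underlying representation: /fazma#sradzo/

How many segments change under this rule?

/z/ before /m/ → [m] (total assimilation)
/s/ before /r/ → [r] (total assimilation)
/d/ before /z/ → [z] (total assimilation)
3 segments change.

3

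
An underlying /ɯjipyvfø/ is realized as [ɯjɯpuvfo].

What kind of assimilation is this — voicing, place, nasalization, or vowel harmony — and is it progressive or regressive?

vowel harmony, progressive

/i/→[ɯ] /y/→[u] /ø/→[o].
Vowels agree with the first vowel, so the harmony is progressive.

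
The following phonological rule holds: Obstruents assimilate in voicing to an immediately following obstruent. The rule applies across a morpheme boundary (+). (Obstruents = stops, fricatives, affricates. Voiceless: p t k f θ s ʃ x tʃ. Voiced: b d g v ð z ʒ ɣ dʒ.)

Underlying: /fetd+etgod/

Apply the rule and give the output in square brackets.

/t/ before /d/ (voiced) → [d]
/t/ before /g/ (voiced) → [d]

[fedd+edgod]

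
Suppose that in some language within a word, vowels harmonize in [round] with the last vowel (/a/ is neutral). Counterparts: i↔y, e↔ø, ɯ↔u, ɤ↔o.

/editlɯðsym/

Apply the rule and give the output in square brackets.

/e/ harmonizes with /y/ ([+round]) → [ø]
/i/ harmonizes with /y/ ([+round]) → [y]
/ɯ/ harmonizes with /y/ ([+round]) → [u]

[ødytluðsym]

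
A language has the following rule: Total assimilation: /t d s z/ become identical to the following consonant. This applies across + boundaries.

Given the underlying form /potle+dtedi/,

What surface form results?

[polle+ttedi]

/t/ before /l/ → [l] (total assimilation)
/d/ before /t/ → [t] (total assimilation)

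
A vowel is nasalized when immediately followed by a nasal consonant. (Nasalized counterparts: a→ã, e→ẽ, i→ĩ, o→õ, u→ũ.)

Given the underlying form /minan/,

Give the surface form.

[mĩnãn]

/i/ before nasal /n/ → [ĩ]
/a/ before nasal /n/ → [ã]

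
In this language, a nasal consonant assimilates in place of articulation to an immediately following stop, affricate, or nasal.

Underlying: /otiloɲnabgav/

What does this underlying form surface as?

[otilonnabgav]

/ɲ/ before /n/ (alveolar) → [n]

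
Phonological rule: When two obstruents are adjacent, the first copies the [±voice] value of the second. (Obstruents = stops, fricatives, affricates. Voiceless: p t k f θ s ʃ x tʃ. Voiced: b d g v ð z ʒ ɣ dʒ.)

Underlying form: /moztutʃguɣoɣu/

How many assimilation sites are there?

2

/z/ before /t/ (voiceless) → [s]
/tʃ/ before /g/ (voiced) → [dʒ]
2 segments change.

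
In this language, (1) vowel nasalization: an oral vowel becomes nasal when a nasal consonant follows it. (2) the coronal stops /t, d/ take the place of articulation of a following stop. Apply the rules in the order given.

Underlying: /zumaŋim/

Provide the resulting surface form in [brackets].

Rule 1: /u/ before nasal /m/ → [ũ]
Rule 1: /a/ before nasal /ŋ/ → [ã]
Rule 1: /i/ before nasal /m/ → [ĩ]
After rule 1: zũmãŋĩm
Rule 2: no segment meets the rule's conditions; no change.

[zũmãŋĩm]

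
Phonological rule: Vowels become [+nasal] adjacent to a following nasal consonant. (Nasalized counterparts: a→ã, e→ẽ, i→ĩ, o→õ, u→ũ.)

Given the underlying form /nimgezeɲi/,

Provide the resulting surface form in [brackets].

[nĩmgezẽɲi]

/i/ before nasal /m/ → [ĩ]
/e/ before nasal /ɲ/ → [ẽ]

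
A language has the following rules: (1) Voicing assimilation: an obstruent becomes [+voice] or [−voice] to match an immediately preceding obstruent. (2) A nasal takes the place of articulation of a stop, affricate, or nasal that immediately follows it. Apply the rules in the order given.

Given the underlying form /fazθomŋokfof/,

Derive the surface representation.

Rule 1: /θ/ after /z/ (voiced) → [ð]
After rule 1: fazðomŋokfof
Rule 2: /m/ before /ŋ/ (velar) → [ŋ]

[fazðoŋŋokfof]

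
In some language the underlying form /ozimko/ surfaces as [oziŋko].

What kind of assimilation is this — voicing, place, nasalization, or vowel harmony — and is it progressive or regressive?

place assimilation, regressive

/m/→[ŋ].
Each target copies a feature from the following segment, so the direction is regressive.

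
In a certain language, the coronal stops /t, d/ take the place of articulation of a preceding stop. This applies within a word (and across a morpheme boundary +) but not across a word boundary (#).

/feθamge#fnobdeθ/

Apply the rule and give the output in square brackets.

[feθamge#fnobbeθ]

/d/ after /b/ (labial) → [b]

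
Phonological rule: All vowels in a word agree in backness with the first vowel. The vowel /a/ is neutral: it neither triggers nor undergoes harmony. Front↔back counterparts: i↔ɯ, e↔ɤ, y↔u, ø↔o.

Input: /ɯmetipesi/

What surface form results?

/e/ harmonizes with /ɯ/ ([+back]) → [ɤ]
/i/ harmonizes with /ɯ/ ([+back]) → [ɯ]
/e/ harmonizes with /ɯ/ ([+back]) → [ɤ]
/i/ harmonizes with /ɯ/ ([+back]) → [ɯ]

[ɯmɤtɯpɤsɯ]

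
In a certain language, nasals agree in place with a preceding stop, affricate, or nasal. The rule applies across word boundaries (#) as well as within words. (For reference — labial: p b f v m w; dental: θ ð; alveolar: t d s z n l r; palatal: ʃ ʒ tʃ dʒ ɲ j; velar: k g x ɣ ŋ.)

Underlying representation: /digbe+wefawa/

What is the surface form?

no segment meets the rule's conditions; no change.

[digbe+wefawa]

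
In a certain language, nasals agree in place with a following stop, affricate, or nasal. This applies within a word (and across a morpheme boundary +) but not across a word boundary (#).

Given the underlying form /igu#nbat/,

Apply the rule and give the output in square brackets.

[igu#mbat]

/n/ before /b/ (labial) → [m]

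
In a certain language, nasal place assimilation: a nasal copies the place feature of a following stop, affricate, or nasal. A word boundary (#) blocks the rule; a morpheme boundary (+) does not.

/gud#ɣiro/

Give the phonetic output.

no segment meets the rule's conditions; no change.

[gud#ɣiro]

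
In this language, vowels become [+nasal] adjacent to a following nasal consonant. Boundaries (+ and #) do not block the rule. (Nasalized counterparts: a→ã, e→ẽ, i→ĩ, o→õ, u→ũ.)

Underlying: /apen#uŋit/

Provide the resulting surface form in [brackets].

[apẽn#ũŋit]

/e/ before nasal /n/ → [ẽ]
/u/ before nasal /ŋ/ → [ũ]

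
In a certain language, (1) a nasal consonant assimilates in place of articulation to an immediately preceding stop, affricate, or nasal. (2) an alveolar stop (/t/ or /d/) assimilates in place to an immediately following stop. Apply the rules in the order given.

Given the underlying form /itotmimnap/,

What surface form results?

Rule 1: /m/ after /t/ (alveolar) → [n]
Rule 1: /n/ after /m/ (labial) → [m]
After rule 1: itotnimmap
Rule 2: no segment meets the rule's conditions; no change.

[itotnimmap]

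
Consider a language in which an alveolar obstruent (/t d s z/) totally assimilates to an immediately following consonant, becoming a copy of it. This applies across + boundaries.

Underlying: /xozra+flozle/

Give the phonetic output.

/z/ before /r/ → [r] (total assimilation)
/z/ before /l/ → [l] (total assimilation)

[xorra+flolle]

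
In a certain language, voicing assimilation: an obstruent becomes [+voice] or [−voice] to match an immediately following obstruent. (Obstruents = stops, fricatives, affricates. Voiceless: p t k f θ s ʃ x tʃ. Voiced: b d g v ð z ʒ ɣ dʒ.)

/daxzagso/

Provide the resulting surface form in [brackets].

[daɣzakso]

/x/ before /z/ (voiced) → [ɣ]
/g/ before /s/ (voiceless) → [k]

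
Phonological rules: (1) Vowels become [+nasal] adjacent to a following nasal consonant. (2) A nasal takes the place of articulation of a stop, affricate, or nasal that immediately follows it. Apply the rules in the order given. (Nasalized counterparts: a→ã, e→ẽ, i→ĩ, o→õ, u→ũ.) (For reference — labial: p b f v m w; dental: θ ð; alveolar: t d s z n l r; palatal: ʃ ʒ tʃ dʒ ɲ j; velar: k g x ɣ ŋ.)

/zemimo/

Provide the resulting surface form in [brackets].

[zẽmĩmo]

Rule 1: /e/ before nasal /m/ → [ẽ]
Rule 1: /i/ before nasal /m/ → [ĩ]
After rule 1: zẽmĩmo
Rule 2: no segment meets the rule's conditions; no change.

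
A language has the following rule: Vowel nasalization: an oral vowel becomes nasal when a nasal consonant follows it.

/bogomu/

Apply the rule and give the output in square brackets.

/o/ before nasal /m/ → [õ]

[bogõmu]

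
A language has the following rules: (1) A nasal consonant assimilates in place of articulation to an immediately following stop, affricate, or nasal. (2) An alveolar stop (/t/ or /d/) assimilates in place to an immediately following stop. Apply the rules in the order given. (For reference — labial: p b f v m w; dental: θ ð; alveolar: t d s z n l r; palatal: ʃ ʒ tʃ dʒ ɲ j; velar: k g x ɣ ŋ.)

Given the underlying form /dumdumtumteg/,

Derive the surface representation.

[dunduntunteg]

Rule 1: /m/ before /d/ (alveolar) → [n]
Rule 1: /m/ before /t/ (alveolar) → [n]
Rule 1: /m/ before /t/ (alveolar) → [n]
After rule 1: dunduntunteg
Rule 2: no segment meets the rule's conditions; no change.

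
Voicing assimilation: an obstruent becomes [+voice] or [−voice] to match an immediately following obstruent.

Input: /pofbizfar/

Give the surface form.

/f/ before /b/ (voiced) → [v]
/z/ before /f/ (voiceless) → [s]

[povbisfar]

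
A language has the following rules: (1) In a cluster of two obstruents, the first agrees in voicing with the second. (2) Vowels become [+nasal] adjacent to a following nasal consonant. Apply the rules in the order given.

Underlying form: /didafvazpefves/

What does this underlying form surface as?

Rule 1: /f/ before /v/ (voiced) → [v]
Rule 1: /z/ before /p/ (voiceless) → [s]
Rule 1: /f/ before /v/ (voiced) → [v]
After rule 1: didavvaspevves
Rule 2: no segment meets the rule's conditions; no change.

[didavvaspevves]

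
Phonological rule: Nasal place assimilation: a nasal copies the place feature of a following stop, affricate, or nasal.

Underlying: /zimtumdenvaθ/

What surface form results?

/m/ before /t/ (alveolar) → [n]
/m/ before /d/ (alveolar) → [n]

[zintundenvaθ]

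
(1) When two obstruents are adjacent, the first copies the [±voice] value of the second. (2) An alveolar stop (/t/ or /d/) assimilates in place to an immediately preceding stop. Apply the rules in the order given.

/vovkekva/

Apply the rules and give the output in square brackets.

[vofkegva]

Rule 1: /v/ before /k/ (voiceless) → [f]
Rule 1: /k/ before /v/ (voiced) → [g]
After rule 1: vofkegva
Rule 2: no segment meets the rule's conditions; no change.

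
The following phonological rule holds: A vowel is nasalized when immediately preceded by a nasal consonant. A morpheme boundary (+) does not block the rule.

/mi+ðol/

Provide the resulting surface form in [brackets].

[mĩ+ðol]

/i/ after nasal /m/ → [ĩ]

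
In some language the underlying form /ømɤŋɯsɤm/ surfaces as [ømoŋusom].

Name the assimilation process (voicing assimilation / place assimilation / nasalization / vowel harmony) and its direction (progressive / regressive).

vowel harmony, progressive

/ɤ/→[o] /ɯ/→[u] /ɤ/→[o].
Vowels agree with the first vowel, so the harmony is progressive.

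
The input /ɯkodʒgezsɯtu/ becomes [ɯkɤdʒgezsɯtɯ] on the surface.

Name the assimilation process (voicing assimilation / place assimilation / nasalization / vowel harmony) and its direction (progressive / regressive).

vowel harmony, progressive

/o/→[ɤ] /u/→[ɯ].
Vowels agree with the first vowel, so the harmony is progressive.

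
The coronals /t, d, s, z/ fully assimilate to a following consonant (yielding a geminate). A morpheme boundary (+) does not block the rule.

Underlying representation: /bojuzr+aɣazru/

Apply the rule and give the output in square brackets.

[bojurr+aɣarru]

/z/ before /r/ → [r] (total assimilation)
/z/ before /r/ → [r] (total assimilation)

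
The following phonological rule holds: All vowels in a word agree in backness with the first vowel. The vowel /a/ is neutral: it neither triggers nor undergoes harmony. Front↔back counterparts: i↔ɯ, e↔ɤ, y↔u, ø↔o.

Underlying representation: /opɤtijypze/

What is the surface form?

/i/ harmonizes with /o/ ([+back]) → [ɯ]
/y/ harmonizes with /o/ ([+back]) → [u]
/e/ harmonizes with /o/ ([+back]) → [ɤ]

[opɤtɯjupzɤ]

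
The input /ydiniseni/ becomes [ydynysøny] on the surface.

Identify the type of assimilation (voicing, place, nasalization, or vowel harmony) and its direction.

/i/→[y] /i/→[y] /e/→[ø] /i/→[y].
Vowels agree with the first vowel, so the harmony is progressive.

vowel harmony, progressive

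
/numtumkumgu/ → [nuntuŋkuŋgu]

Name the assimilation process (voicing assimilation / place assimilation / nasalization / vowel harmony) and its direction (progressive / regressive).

place assimilation, regressive

/m/→[n] /m/→[ŋ] /m/→[ŋ].
Each target copies a feature from the following segment, so the direction is regressive.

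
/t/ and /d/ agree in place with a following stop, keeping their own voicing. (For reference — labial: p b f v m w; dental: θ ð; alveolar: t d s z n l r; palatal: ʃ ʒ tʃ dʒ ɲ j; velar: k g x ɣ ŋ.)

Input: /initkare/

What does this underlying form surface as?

/t/ before /k/ (velar) → [k]

[inikkare]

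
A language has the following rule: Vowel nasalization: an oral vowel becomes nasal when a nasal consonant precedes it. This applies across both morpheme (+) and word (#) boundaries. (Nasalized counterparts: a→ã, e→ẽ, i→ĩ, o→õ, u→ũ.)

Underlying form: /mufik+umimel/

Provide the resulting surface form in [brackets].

/u/ after nasal /m/ → [ũ]
/i/ after nasal /m/ → [ĩ]
/e/ after nasal /m/ → [ẽ]

[mũfik+umĩmẽl]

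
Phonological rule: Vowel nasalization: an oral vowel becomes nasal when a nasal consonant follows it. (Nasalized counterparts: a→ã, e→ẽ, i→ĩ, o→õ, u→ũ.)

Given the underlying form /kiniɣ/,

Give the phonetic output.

[kĩniɣ]

/i/ before nasal /n/ → [ĩ]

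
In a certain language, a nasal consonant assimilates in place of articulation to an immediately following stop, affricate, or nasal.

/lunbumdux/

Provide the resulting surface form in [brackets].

/n/ before /b/ (labial) → [m]
/m/ before /d/ (alveolar) → [n]

[lumbundux]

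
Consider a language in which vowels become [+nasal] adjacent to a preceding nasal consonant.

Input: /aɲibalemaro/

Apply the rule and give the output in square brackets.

[aɲĩbalemãro]

/i/ after nasal /ɲ/ → [ĩ]
/a/ after nasal /m/ → [ã]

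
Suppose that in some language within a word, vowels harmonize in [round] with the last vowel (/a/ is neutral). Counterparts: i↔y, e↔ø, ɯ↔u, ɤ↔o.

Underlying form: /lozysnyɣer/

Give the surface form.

/o/ harmonizes with /e/ ([-round]) → [ɤ]
/y/ harmonizes with /e/ ([-round]) → [i]
/y/ harmonizes with /e/ ([-round]) → [i]

[lɤzisniɣer]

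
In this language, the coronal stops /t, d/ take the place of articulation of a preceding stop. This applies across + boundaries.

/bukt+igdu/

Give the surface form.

[bukk+iggu]

/t/ after /k/ (velar) → [k]
/d/ after /g/ (velar) → [g]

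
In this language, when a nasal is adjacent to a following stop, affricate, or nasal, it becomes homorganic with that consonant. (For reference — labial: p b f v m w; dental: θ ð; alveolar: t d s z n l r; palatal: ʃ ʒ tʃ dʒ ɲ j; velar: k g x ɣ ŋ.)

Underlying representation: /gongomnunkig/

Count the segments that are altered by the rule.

/n/ before /g/ (velar) → [ŋ]
/m/ before /n/ (alveolar) → [n]
/n/ before /k/ (velar) → [ŋ]
3 segments change.

3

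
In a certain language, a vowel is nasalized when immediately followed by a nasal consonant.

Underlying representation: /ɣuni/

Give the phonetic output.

[ɣũni]

/u/ before nasal /n/ → [ũ]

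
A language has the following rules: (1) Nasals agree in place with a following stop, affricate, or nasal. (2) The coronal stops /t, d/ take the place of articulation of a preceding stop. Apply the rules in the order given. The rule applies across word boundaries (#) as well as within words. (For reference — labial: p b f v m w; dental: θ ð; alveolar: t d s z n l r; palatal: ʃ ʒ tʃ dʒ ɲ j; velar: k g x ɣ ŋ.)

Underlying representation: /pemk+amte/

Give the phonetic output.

[peŋk+ante]

Rule 1: /m/ before /k/ (velar) → [ŋ]
Rule 1: /m/ before /t/ (alveolar) → [n]
After rule 1: peŋk+ante
Rule 2: no segment meets the rule's conditions; no change.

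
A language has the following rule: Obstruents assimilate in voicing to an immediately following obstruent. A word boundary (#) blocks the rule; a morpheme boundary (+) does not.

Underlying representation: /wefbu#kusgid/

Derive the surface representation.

/f/ before /b/ (voiced) → [v]
/s/ before /g/ (voiced) → [z]

[wevbu#kuzgid]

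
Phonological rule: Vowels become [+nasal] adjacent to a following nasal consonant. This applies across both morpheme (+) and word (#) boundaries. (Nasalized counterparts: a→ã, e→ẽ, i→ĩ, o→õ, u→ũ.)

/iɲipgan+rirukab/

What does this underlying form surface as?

[ĩɲipgãn+rirukab]

/i/ before nasal /ɲ/ → [ĩ]
/a/ before nasal /n/ → [ã]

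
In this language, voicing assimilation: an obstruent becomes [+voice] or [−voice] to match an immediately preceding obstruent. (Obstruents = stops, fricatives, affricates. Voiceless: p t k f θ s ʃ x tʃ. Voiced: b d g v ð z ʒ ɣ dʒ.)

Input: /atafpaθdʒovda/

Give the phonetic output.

/dʒ/ after /θ/ (voiceless) → [tʃ]

[atafpaθtʃovda]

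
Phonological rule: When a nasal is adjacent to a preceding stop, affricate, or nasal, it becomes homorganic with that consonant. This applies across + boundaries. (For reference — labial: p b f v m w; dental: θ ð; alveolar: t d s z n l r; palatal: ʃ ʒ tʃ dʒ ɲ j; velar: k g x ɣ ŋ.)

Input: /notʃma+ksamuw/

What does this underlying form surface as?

[notʃɲa+ksamuw]

/m/ after /tʃ/ (palatal) → [ɲ]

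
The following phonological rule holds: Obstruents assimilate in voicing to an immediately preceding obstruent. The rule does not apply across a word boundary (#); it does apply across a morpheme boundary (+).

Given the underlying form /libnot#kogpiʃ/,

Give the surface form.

/p/ after /g/ (voiced) → [b]

[libnot#kogbiʃ]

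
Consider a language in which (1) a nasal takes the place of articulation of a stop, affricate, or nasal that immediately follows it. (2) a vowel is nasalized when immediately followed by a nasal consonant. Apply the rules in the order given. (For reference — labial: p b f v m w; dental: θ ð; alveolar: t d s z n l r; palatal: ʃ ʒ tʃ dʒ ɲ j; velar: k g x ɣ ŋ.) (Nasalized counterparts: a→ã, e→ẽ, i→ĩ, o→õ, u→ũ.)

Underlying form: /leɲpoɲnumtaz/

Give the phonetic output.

[lẽmpõnnũntaz]

Rule 1: /ɲ/ before /p/ (labial) → [m]
Rule 1: /ɲ/ before /n/ (alveolar) → [n]
Rule 1: /m/ before /t/ (alveolar) → [n]
After rule 1: lemponnuntaz
Rule 2: /e/ before nasal /m/ → [ẽ]
Rule 2: /o/ before nasal /n/ → [õ]
Rule 2: /u/ before nasal /n/ → [ũ]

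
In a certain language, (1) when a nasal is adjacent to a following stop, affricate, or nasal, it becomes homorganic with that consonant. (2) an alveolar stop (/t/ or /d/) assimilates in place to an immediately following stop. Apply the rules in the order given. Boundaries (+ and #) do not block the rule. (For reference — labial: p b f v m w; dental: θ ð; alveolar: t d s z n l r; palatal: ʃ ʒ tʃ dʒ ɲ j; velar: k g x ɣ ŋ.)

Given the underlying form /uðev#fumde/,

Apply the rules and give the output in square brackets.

[uðev#funde]

Rule 1: /m/ before /d/ (alveolar) → [n]
After rule 1: uðev#funde
Rule 2: no segment meets the rule's conditions; no change.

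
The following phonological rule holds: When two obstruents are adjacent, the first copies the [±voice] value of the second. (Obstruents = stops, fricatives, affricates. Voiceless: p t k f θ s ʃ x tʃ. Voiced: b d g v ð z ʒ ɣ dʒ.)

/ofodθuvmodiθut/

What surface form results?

[ofotθuvmodiθut]

/d/ before /θ/ (voiceless) → [t]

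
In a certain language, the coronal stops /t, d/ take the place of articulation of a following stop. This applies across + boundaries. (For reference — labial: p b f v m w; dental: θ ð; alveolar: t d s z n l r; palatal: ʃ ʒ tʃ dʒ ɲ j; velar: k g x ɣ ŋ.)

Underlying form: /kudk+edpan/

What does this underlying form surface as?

/d/ before /k/ (velar) → [g]
/d/ before /p/ (labial) → [b]

[kugk+ebpan]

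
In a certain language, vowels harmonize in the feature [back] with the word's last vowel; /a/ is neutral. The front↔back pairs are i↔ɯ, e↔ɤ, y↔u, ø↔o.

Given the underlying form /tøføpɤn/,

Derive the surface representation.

[tofopɤn]

/ø/ harmonizes with /ɤ/ ([+back]) → [o]
/ø/ harmonizes with /ɤ/ ([+back]) → [o]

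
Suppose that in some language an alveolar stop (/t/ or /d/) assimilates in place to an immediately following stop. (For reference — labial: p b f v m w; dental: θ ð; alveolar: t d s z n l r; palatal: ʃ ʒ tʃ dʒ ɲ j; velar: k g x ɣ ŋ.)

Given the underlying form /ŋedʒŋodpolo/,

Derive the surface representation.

[ŋedʒŋobpolo]

/d/ before /p/ (labial) → [b]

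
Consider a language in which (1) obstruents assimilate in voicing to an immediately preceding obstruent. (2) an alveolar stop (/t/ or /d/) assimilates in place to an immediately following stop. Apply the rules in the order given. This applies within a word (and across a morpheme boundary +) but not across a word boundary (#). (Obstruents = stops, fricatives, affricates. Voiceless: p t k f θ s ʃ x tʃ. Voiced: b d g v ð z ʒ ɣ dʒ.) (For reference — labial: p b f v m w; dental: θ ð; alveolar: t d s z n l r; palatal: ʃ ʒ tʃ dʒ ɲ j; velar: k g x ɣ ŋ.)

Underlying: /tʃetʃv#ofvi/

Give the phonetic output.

[tʃetʃf#offi]

Rule 1: /v/ after /tʃ/ (voiceless) → [f]
Rule 1: /v/ after /f/ (voiceless) → [f]
After rule 1: tʃetʃf#offi
Rule 2: no segment meets the rule's conditions; no change.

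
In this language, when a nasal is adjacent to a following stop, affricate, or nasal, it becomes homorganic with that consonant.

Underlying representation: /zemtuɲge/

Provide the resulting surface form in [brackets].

/m/ before /t/ (alveolar) → [n]
/ɲ/ before /g/ (velar) → [ŋ]

[zentuŋge]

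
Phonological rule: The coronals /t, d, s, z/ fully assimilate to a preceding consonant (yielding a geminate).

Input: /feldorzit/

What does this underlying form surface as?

/d/ after /l/ → [l] (total assimilation)
/z/ after /r/ → [r] (total assimilation)

[fellorrit]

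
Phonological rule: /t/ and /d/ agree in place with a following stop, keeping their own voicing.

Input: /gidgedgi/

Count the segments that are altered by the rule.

2

/d/ before /g/ (velar) → [g]
/d/ before /g/ (velar) → [g]
2 segments change.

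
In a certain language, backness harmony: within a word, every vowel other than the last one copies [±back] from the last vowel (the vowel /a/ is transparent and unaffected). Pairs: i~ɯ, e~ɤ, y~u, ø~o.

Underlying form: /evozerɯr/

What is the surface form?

[ɤvozɤrɯr]

/e/ harmonizes with /ɯ/ ([+back]) → [ɤ]
/e/ harmonizes with /ɯ/ ([+back]) → [ɤ]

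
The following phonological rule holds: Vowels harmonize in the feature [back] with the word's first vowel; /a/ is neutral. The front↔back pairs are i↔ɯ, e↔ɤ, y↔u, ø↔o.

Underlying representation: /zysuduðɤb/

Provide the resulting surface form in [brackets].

/u/ harmonizes with /y/ ([-back]) → [y]
/u/ harmonizes with /y/ ([-back]) → [y]
/ɤ/ harmonizes with /y/ ([-back]) → [e]

[zysydyðeb]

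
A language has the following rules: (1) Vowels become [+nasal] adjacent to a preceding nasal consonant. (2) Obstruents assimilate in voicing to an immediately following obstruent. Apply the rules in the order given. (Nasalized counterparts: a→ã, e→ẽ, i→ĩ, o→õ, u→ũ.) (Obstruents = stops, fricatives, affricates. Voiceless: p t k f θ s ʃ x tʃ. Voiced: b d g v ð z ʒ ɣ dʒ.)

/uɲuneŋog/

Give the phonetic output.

Rule 1: /u/ after nasal /ɲ/ → [ũ]
Rule 1: /e/ after nasal /n/ → [ẽ]
Rule 1: /o/ after nasal /ŋ/ → [õ]
After rule 1: uɲũnẽŋõg
Rule 2: no segment meets the rule's conditions; no change.

[uɲũnẽŋõg]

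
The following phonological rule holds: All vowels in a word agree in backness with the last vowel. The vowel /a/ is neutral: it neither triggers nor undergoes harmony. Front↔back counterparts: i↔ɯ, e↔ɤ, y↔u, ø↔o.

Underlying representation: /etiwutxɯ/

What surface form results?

/e/ harmonizes with /ɯ/ ([+back]) → [ɤ]
/i/ harmonizes with /ɯ/ ([+back]) → [ɯ]

[ɤtɯwutxɯ]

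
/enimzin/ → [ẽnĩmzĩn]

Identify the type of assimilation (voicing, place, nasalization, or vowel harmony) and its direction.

nasalization, regressive

/e/→[ẽ] /i/→[ĩ] /i/→[ĩ].
Each target copies a feature from the following segment, so the direction is regressive.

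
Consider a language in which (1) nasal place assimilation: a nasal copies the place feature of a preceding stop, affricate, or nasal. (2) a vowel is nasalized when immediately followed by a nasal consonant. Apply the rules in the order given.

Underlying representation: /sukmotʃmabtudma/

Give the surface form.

Rule 1: /m/ after /k/ (velar) → [ŋ]
Rule 1: /m/ after /tʃ/ (palatal) → [ɲ]
Rule 1: /m/ after /d/ (alveolar) → [n]
After rule 1: sukŋotʃɲabtudna
Rule 2: no segment meets the rule's conditions; no change.

[sukŋotʃɲabtudna]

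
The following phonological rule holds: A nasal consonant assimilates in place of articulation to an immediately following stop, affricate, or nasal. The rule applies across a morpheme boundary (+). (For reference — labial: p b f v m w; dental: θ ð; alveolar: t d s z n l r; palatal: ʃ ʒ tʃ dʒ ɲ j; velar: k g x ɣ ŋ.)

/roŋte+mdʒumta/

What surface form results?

/ŋ/ before /t/ (alveolar) → [n]
/m/ before /dʒ/ (palatal) → [ɲ]
/m/ before /t/ (alveolar) → [n]

[ronte+ɲdʒunta]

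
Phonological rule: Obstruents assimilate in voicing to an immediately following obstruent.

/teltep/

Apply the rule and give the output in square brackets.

no segment meets the rule's conditions; no change.

[teltep]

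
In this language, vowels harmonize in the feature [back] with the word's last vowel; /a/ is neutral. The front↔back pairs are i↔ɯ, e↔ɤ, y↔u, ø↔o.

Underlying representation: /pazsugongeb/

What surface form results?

/u/ harmonizes with /e/ ([-back]) → [y]
/o/ harmonizes with /e/ ([-back]) → [ø]

[pazsygøngeb]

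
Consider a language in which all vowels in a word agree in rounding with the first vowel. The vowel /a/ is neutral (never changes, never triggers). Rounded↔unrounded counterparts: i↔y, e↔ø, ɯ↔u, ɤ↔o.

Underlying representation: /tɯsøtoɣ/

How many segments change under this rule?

2

/ø/ harmonizes with /ɯ/ ([-round]) → [e]
/o/ harmonizes with /ɯ/ ([-round]) → [ɤ]
2 segments change.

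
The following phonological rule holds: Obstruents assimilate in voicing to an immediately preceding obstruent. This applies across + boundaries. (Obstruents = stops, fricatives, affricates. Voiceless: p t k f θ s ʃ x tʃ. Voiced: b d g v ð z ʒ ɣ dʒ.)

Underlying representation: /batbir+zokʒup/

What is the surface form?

[batpir+zokʃup]

/b/ after /t/ (voiceless) → [p]
/ʒ/ after /k/ (voiceless) → [ʃ]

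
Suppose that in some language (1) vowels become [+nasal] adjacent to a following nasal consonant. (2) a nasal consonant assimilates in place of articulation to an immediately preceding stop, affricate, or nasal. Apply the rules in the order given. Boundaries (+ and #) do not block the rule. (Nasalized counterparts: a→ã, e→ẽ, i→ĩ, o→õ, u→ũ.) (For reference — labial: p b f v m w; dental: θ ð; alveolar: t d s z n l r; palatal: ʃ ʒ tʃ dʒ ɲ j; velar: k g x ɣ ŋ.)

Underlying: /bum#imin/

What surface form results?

Rule 1: /u/ before nasal /m/ → [ũ]
Rule 1: /i/ before nasal /m/ → [ĩ]
Rule 1: /i/ before nasal /n/ → [ĩ]
After rule 1: bũm#ĩmĩn
Rule 2: no segment meets the rule's conditions; no change.

[bũm#ĩmĩn]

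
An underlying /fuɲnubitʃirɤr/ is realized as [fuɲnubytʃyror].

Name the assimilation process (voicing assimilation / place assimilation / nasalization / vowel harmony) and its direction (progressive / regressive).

vowel harmony, progressive

/i/→[y] /i/→[y] /ɤ/→[o].
Vowels agree with the first vowel, so the harmony is progressive.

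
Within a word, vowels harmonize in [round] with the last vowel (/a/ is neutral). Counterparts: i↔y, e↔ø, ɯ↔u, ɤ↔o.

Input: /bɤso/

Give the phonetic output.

[boso]

/ɤ/ harmonizes with /o/ ([+round]) → [o]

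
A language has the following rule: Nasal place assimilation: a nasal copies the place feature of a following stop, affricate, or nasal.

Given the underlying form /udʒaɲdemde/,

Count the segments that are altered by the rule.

2

/ɲ/ before /d/ (alveolar) → [n]
/m/ before /d/ (alveolar) → [n]
2 segments change.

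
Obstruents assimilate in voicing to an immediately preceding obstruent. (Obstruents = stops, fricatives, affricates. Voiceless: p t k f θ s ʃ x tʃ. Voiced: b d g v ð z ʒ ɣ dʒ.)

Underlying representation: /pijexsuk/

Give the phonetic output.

[pijexsuk]

no segment meets the rule's conditions; no change.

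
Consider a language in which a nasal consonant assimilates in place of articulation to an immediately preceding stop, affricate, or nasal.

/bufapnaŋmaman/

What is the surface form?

[bufapmaŋŋaman]

/n/ after /p/ (labial) → [m]
/m/ after /ŋ/ (velar) → [ŋ]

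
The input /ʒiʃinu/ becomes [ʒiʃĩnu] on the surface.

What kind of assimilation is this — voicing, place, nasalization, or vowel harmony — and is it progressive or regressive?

nasalization, regressive

/i/→[ĩ].
Each target copies a feature from the following segment, so the direction is regressive.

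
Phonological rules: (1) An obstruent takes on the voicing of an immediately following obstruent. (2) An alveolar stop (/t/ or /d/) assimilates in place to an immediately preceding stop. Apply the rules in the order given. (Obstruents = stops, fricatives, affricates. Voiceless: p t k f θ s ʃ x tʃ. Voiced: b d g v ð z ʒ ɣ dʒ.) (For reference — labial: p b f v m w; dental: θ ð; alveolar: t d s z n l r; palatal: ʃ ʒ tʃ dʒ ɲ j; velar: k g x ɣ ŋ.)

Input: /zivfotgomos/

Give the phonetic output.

[ziffodgomos]

Rule 1: /v/ before /f/ (voiceless) → [f]
Rule 1: /t/ before /g/ (voiced) → [d]
After rule 1: ziffodgomos
Rule 2: no segment meets the rule's conditions; no change.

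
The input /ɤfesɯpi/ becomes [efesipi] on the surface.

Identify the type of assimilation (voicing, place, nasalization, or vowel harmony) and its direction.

vowel harmony, regressive

/ɤ/→[e] /ɯ/→[i].
Vowels agree with the last vowel, so the harmony is regressive.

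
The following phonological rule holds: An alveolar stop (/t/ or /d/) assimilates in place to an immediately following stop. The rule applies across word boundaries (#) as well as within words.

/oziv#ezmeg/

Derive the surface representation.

no segment meets the rule's conditions; no change.

[oziv#ezmeg]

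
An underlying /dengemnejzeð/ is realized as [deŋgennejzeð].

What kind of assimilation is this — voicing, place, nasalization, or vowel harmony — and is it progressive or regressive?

place assimilation, regressive

/n/→[ŋ] /m/→[n].
Each target copies a feature from the following segment, so the direction is regressive.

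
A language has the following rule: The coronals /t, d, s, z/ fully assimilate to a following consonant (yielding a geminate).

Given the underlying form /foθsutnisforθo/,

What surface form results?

[foθsunnifforθo]

/t/ before /n/ → [n] (total assimilation)
/s/ before /f/ → [f] (total assimilation)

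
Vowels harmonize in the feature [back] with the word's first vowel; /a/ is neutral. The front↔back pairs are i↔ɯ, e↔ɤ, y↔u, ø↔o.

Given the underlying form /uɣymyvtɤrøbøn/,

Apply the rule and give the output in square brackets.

/y/ harmonizes with /u/ ([+back]) → [u]
/y/ harmonizes with /u/ ([+back]) → [u]
/ø/ harmonizes with /u/ ([+back]) → [o]
/ø/ harmonizes with /u/ ([+back]) → [o]

[uɣumuvtɤrobon]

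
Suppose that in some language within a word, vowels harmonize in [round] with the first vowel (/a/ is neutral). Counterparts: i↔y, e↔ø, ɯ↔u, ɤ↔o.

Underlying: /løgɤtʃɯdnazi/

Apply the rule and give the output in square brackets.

/ɤ/ harmonizes with /ø/ ([+round]) → [o]
/ɯ/ harmonizes with /ø/ ([+round]) → [u]
/i/ harmonizes with /ø/ ([+round]) → [y]

[løgotʃudnazy]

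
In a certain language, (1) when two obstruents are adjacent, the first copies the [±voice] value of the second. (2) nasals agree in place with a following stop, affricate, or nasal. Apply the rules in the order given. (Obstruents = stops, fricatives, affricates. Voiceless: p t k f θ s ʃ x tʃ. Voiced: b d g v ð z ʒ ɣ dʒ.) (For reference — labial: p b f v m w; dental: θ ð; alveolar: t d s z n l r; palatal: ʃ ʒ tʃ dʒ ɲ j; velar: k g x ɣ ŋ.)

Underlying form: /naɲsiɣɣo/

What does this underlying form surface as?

[naɲsiɣɣo]

Rule 1: no segment meets the rule's conditions; no change.
After rule 1: naɲsiɣɣo
Rule 2: no segment meets the rule's conditions; no change.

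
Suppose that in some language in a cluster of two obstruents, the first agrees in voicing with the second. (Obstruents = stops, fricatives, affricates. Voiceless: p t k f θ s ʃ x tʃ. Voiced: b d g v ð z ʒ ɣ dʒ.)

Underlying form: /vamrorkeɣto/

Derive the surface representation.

/ɣ/ before /t/ (voiceless) → [x]

[vamrorkexto]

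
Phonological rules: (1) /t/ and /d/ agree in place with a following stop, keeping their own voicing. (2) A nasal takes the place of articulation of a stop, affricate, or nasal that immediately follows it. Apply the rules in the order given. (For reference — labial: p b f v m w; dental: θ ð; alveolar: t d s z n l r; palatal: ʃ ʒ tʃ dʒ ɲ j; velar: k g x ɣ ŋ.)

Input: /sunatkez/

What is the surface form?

Rule 1: /t/ before /k/ (velar) → [k]
After rule 1: sunakkez
Rule 2: no segment meets the rule's conditions; no change.

[sunakkez]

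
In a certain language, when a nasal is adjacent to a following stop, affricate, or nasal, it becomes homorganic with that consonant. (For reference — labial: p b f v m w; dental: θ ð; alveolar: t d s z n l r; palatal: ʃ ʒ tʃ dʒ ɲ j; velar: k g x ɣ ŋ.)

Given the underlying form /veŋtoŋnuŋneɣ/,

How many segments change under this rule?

/ŋ/ before /t/ (alveolar) → [n]
/ŋ/ before /n/ (alveolar) → [n]
/ŋ/ before /n/ (alveolar) → [n]
3 segments change.

3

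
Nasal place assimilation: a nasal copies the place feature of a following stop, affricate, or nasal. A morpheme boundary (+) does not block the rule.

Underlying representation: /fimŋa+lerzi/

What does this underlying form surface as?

[fiŋŋa+lerzi]

/m/ before /ŋ/ (velar) → [ŋ]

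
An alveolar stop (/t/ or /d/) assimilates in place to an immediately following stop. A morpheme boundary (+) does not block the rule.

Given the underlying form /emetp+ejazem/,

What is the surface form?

[emepp+ejazem]

/t/ before /p/ (labial) → [p]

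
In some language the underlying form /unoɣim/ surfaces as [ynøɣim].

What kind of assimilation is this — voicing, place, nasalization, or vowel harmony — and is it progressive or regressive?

vowel harmony, regressive

/u/→[y] /o/→[ø].
Vowels agree with the last vowel, so the harmony is regressive.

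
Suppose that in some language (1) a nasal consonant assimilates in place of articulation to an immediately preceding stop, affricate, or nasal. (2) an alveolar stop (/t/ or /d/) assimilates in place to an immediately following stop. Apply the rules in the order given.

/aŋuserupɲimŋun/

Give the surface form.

[aŋuserupmimmun]

Rule 1: /ɲ/ after /p/ (labial) → [m]
Rule 1: /ŋ/ after /m/ (labial) → [m]
After rule 1: aŋuserupmimmun
Rule 2: no segment meets the rule's conditions; no change.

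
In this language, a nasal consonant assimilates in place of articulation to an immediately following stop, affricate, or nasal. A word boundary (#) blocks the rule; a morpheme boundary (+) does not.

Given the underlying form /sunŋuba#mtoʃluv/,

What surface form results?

/n/ before /ŋ/ (velar) → [ŋ]
/m/ before /t/ (alveolar) → [n]

[suŋŋuba#ntoʃluv]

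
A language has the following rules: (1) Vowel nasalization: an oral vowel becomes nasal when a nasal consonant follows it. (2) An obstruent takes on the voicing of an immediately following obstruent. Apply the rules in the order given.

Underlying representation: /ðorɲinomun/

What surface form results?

Rule 1: /i/ before nasal /n/ → [ĩ]
Rule 1: /o/ before nasal /m/ → [õ]
Rule 1: /u/ before nasal /n/ → [ũ]
After rule 1: ðorɲĩnõmũn
Rule 2: no segment meets the rule's conditions; no change.

[ðorɲĩnõmũn]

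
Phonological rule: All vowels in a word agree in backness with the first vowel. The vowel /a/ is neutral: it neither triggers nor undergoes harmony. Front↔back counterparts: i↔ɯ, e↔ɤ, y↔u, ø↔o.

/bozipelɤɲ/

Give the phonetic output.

/i/ harmonizes with /o/ ([+back]) → [ɯ]
/e/ harmonizes with /o/ ([+back]) → [ɤ]

[bozɯpɤlɤɲ]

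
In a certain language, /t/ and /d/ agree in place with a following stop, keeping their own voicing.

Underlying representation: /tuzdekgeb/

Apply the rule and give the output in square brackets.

no segment meets the rule's conditions; no change.

[tuzdekgeb]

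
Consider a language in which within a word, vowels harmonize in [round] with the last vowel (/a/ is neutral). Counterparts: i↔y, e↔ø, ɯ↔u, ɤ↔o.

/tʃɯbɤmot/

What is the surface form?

[tʃubomot]

/ɯ/ harmonizes with /o/ ([+round]) → [u]
/ɤ/ harmonizes with /o/ ([+round]) → [o]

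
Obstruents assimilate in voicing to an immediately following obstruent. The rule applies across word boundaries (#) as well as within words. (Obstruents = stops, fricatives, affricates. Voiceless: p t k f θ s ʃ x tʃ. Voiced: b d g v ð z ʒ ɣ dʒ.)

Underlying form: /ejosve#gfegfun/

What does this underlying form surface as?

/s/ before /v/ (voiced) → [z]
/g/ before /f/ (voiceless) → [k]
/g/ before /f/ (voiceless) → [k]

[ejozve#kfekfun]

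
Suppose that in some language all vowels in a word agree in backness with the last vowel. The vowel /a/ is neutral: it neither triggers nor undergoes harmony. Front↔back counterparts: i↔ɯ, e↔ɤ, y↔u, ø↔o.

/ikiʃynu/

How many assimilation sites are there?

3

/i/ harmonizes with /u/ ([+back]) → [ɯ]
/i/ harmonizes with /u/ ([+back]) → [ɯ]
/y/ harmonizes with /u/ ([+back]) → [u]
3 segments change.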